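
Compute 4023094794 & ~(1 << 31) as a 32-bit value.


4023094794 & ~(1 << 31) = 1875611146

1875611146


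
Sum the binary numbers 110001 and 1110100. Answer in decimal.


110001 + 1110100 = 10100101 = 165

165


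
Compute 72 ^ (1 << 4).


72 ^ (1 << 4) = 72 ^ 16 = 88

88


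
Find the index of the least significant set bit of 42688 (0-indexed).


0b1010011011000000. Lowest set bit at position 6

6


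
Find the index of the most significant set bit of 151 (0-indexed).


0b10010111. Highest set bit at position 7

7


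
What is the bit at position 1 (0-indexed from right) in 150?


0b10010110, position 1 = 1

1


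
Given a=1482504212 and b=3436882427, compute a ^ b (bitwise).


1482504212 ^ 3436882427 = 2491912687

2491912687


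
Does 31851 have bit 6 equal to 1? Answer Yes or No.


0b111110001101011, bit 6 = 1. Yes

Yes


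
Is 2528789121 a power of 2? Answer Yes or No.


0b10010110101110100100001010000001. Multiple bits set => No

No


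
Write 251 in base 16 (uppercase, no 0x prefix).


251 = FB hex

FB


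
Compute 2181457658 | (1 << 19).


2181457658 | (1 << 19) = 2181457658 | 524288 = 2181981946

2181981946


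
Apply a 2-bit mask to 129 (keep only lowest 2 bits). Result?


129 & 3 = 1

1


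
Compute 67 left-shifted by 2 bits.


0b1000011 << 2 = 0b100001100 = 268

268


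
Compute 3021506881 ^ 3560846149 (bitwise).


0b10110100000110001000100101000001 ^ 0b11010100001111100011001101000101 = 0b1100000001001101011101000000100 = 1613150724

1613150724


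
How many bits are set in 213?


0b11010101 has 5 set bits

5


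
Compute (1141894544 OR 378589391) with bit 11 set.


Step 1: 1141894544 | 378589391 = 1453325791
Step 2: 1453325791 | (1 << 11) = 1453325791 | 2048 = 1453325791

1453325791


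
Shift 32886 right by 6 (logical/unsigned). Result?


0b1000000001110110 >> 6 = 0b1000000001 = 513

513


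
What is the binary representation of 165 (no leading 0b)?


165 = 10100101 in binary

10100101


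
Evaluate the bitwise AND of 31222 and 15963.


0b111100111110110 & 0b11111001011011 = 0b11100001010010 = 14418

14418


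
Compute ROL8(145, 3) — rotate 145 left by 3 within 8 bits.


Rotate 0b10010001 left by 3 (8-bit) = 0b10001100 = 140

140


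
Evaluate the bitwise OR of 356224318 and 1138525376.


0b10101001110111000110100111110 | 0b1000011110111001000010011000000 = 0b1010111111111111000110111111110 = 1476365822

1476365822


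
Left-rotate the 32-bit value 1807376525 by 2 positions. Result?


Rotate 0b1101011101110100110000010001101 left by 2 (32-bit) = 0b10101110111010011000001000110101 = 2934538805

2934538805


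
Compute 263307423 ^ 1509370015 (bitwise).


0b1111101100011100000010011111 ^ 0b1011001111101110010100010011111 = 0b1010110010001101110100000000000 = 1447487488

1447487488


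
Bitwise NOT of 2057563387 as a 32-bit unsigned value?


~0b1111010101000111110110011111011 = 0b10000101010111000001001100000100 = 2237403908 (32-bit unsigned)

2237403908


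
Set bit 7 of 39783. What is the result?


39783 | (1 << 7) = 39783 | 128 = 39911

39911


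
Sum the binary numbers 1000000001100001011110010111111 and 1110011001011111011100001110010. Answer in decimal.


1000000001100001011110010111111 + 1110011001011111011100001110010 = 10110011011000000111010100110001 = 3009443121

3009443121


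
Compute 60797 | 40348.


0b1110110101111101 | 0b1001110110011100 = 0b1111110111111101 = 65021

65021


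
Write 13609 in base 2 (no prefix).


13609 = 11010100101001 in binary

11010100101001


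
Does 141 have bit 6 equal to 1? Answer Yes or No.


0b10001101, bit 6 = 0. No

No


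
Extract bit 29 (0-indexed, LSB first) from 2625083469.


0b10011100011101111001100001001101, position 29 = 0

0


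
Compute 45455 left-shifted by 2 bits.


0b1011000110001111 << 2 = 0b101100011000111100 = 181820

181820


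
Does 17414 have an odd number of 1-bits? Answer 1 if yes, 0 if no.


0b100010000000110 has 4 ones => parity 0

0


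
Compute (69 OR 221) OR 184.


Step 1: 69 | 221 = 221
Step 2: 221 | 184 = 253

253


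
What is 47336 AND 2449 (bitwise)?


0b1011100011101000 & 0b100110010001 = 0b100010000000 = 2176

2176


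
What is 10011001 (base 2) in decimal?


10011001 in decimal = 153

153


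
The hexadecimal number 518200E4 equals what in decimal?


518200E4 hex = 1367474404 decimal

1367474404


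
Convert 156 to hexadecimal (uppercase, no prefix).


156 = 9C hex

9C


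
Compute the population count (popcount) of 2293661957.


0b10001000101101101000000100000101 has 11 set bits

11


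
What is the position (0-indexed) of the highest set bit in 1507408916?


0b1011001110110010011110000010100. Highest set bit at position 30

30


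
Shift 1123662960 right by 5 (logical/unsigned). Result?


0b1000010111110011011110001110000 >> 5 = 0b10000101111100110111100011 = 35114467

35114467


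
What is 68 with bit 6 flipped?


68 ^ (1 << 6) = 68 ^ 64 = 4

4


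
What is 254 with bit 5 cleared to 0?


254 & ~(1 << 5) = 222

222


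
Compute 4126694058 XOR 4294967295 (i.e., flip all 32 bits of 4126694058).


4126694058 ^ 4294967295 = 168273237

168273237


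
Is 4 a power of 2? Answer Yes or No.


0b100. Only one bit set => Yes

Yes


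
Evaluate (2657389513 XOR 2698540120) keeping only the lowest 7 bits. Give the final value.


Step 1: 2657389513 ^ 2698540120 = 1052573585
Step 2: 1052573585 & 127 = 17

17


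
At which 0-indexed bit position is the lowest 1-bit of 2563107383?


0b10011000110001011110101000110111. Lowest set bit at position 0

0


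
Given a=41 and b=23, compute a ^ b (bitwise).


41 ^ 23 = 62

62


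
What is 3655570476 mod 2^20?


3655570476 & 1048575 = 234540

234540


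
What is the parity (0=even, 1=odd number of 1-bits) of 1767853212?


0b1101001010111110100110010011100 has 17 ones => parity 1

1


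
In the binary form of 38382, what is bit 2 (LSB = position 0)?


0b1001010111101110, position 2 = 1

1


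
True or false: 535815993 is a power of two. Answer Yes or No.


0b11111111011111110011100111001. Multiple bits set => No

No


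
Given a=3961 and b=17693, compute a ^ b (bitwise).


3961 ^ 17693 = 19044

19044


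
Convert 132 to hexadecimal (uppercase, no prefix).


132 = 84 hex

84


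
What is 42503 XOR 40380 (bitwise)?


0b1010011000000111 ^ 0b1001110110111100 = 0b11101110111011 = 15291

15291


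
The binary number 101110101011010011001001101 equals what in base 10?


101110101011010011001001101 in decimal = 97887821

97887821


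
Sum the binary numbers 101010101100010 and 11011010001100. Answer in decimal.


101010101100010 + 11011010001100 = 1000101111101110 = 35822

35822


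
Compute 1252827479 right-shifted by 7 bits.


0b1001010101011001010000101010111 >> 7 = 0b100101010101100101000010 = 9787714

9787714


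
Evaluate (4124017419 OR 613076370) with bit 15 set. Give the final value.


Step 1: 4124017419 | 613076370 = 4124037019
Step 2: 4124037019 | (1 << 15) = 4124037019 | 32768 = 4124037019

4124037019


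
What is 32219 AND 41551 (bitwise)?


0b111110111011011 & 0b1010001001001111 = 0b10000001001011 = 8267

8267


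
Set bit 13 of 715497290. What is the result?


715497290 | (1 << 13) = 715497290 | 8192 = 715505482

715505482


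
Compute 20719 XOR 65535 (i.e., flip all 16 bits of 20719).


20719 ^ 65535 = 44816

44816


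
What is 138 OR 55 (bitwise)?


0b10001010 | 0b110111 = 0b10111111 = 191

191


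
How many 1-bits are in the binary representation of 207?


0b11001111 has 6 set bits

6


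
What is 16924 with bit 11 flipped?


16924 ^ (1 << 11) = 16924 ^ 2048 = 18972

18972


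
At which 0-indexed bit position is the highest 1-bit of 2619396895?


0b10011100001000001101001100011111. Highest set bit at position 31

31


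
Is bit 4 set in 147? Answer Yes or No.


0b10010011, bit 4 = 1. Yes

Yes


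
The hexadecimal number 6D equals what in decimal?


6D hex = 109 decimal

109


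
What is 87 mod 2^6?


87 & 63 = 23

23


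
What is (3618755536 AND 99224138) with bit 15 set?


Step 1: 3618755536 & 99224138 = 94372416
Step 2: 94372416 | (1 << 15) = 94372416 | 32768 = 94405184

94405184


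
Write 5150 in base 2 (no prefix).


5150 = 1010000011110 in binary

1010000011110


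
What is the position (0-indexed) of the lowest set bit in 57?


0b111001. Lowest set bit at position 0

0


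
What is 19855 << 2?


0b100110110001111 << 2 = 0b10011011000111100 = 79420

79420


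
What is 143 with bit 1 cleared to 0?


143 & ~(1 << 1) = 141

141


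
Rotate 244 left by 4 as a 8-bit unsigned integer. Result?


Rotate 0b11110100 left by 4 (8-bit) = 0b1001111 = 79

79


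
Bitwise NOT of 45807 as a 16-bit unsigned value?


~0b1011001011101111 = 0b100110100010000 = 19728 (16-bit unsigned)

19728


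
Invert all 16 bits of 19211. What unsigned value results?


19211 ^ 65535 = 46324

46324


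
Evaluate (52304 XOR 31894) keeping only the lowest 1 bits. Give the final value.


Step 1: 52304 ^ 31894 = 45254
Step 2: 45254 & 1 = 0

0


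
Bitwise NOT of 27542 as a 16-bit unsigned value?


~0b110101110010110 = 0b1001010001101001 = 37993 (16-bit unsigned)

37993


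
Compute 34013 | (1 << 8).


34013 | (1 << 8) = 34013 | 256 = 34269

34269


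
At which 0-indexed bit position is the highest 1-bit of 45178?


0b1011000001111010. Highest set bit at position 15

15


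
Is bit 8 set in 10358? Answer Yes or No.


0b10100001110110, bit 8 = 0. No

No


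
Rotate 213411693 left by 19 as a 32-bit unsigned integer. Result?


Rotate 0b1100101110000110011101101101 left by 19 (32-bit) = 0b111011011010000110010111000011 = 996697539

996697539


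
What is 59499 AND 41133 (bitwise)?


0b1110100001101011 & 0b1010000010101101 = 0b1010000000101001 = 41001

41001


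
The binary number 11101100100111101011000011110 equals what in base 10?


11101100100111101011000011110 in decimal = 496227870

496227870


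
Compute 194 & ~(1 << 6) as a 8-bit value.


194 & ~(1 << 6) = 130

130


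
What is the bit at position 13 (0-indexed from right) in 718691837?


0b101010110101100101110111111101, position 13 = 0

0


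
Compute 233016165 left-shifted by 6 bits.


0b1101111000111000101101100101 << 6 = 0b1101111000111000101101100101000000 = 14913034560

14913034560


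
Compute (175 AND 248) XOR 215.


Step 1: 175 & 248 = 168
Step 2: 168 ^ 215 = 127

127


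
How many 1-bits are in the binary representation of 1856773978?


0b1101110101011000001111101011010 has 18 set bits

18


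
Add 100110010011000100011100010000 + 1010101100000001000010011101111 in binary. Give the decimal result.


100110010011000100011100010000 + 1010101100000001000010011101111 = 1111011110011001100101111111111 = 2077019135

2077019135


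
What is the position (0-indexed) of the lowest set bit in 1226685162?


0b1001001000111011011101011101010. Lowest set bit at position 1

1


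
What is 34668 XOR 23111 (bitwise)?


0b1000011101101100 ^ 0b101101001000111 = 0b1101110100101011 = 56619

56619


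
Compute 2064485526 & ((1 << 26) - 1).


2064485526 & 67108863 = 51219606

51219606


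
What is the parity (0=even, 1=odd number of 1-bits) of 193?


0b11000001 has 3 ones => parity 1

1


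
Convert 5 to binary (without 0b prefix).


5 = 101 in binary

101


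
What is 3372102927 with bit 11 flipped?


3372102927 ^ (1 << 11) = 3372102927 ^ 2048 = 3372104975

3372104975


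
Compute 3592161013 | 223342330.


0b11010110000111000000011011110101 | 0b1101010011111110111011111010 = 0b11011111010111111110111011111111 = 3747606271

3747606271


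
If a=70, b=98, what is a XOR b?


70 ^ 98 = 36

36


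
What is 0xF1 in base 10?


F1 hex = 241 decimal

241


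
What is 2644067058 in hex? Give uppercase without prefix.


2644067058 = 9D9942F2 hex

9D9942F2


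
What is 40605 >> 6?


0b1001111010011101 >> 6 = 0b1001111010 = 634

634


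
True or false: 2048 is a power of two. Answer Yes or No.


0b100000000000. Only one bit set => Yes

Yes


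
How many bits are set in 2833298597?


0b10101000111000001011010010100101 has 14 set bits

14


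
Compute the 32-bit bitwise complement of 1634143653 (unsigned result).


~0b1100001011001110000110110100101 = 0b10011110100110001111001001011010 = 2660823642 (32-bit unsigned)

2660823642


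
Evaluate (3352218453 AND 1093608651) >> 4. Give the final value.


Step 1: 3352218453 & 1093608651 = 1091436609
Step 2: 1091436609 >> 4 = 68214788

68214788


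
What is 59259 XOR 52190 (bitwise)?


0b1110011101111011 ^ 0b1100101111011110 = 0b10110010100101 = 11429

11429


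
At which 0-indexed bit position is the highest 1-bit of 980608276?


0b111010011100101110010100010100. Highest set bit at position 29

29


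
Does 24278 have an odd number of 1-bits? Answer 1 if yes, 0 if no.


0b101111011010110 has 10 ones => parity 0

0


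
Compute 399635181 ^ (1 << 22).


399635181 ^ (1 << 22) = 399635181 ^ 4194304 = 395440877

395440877


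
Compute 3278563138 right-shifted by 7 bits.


0b11000011011010101110011101000010 >> 7 = 0b1100001101101010111001110 = 25613774

25613774


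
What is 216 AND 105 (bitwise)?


0b11011000 & 0b1101001 = 0b1001000 = 72

72


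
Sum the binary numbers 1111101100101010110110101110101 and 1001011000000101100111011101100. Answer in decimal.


1111101100101010110110101110101 + 1001011000000101100111011101100 = 11001000100110000011110001100001 = 3365420129

3365420129


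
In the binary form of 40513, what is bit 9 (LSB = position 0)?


0b1001111001000001, position 9 = 1

1


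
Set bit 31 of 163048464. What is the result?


163048464 | (1 << 31) = 163048464 | 2147483648 = 2310532112

2310532112


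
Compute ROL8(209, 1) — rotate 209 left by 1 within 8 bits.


Rotate 0b11010001 left by 1 (8-bit) = 0b10100011 = 163

163


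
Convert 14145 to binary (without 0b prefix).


14145 = 11011101000001 in binary

11011101000001


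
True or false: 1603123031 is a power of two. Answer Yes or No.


0b1011111100011011011011101010111. Multiple bits set => No

No


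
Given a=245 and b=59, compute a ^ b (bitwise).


245 ^ 59 = 206

206


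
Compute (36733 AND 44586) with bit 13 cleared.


Step 1: 36733 & 44586 = 36392
Step 2: 36392 & ~(1 << 13) = 36392

36392


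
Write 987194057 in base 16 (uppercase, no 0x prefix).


987194057 = 3AD762C9 hex

3AD762C9


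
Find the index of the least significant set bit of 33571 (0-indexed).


0b1000001100100011. Lowest set bit at position 0

0


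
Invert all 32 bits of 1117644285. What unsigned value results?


1117644285 ^ 4294967295 = 3177323010

3177323010


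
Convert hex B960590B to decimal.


B960590B hex = 3110099211 decimal

3110099211


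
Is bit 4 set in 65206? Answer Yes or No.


0b1111111010110110, bit 4 = 1. Yes

Yes


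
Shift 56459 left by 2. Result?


0b1101110010001011 << 2 = 0b110111001000101100 = 225836

225836


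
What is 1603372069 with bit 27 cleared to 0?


1603372069 & ~(1 << 27) = 1469154341

1469154341


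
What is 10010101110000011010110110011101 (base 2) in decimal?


10010101110000011010110110011101 in decimal = 2512498077

2512498077


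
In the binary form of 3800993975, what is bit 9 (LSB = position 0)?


0b11100010100011101001000010110111, position 9 = 0

0


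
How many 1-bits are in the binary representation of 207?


0b11001111 has 6 set bits

6


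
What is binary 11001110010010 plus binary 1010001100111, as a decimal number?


11001110010010 + 1010001100111 = 100011111111001 = 18425

18425


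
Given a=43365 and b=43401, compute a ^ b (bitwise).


43365 ^ 43401 = 236

236


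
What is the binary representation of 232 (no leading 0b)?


232 = 11101000 in binary

11101000


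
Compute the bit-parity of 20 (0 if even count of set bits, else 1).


0b10100 has 2 ones => parity 0

0


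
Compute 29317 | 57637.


0b111001010000101 | 0b1110000100100101 = 0b1111001110100101 = 62373

62373


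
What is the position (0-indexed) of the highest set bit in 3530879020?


0b11010010011101001111000000101100. Highest set bit at position 31

31


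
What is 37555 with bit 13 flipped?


37555 ^ (1 << 13) = 37555 ^ 8192 = 45747

45747


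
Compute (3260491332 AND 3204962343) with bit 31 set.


Step 1: 3260491332 & 3204962343 = 2181496836
Step 2: 2181496836 | (1 << 31) = 2181496836 | 2147483648 = 2181496836

2181496836


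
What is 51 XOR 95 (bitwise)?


0b110011 ^ 0b1011111 = 0b1101100 = 108

108


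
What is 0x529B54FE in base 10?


529B54FE hex = 1385911550 decimal

1385911550


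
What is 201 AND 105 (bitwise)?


0b11001001 & 0b1101001 = 0b1001001 = 73

73


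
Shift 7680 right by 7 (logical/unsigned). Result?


0b1111000000000 >> 7 = 0b111100 = 60

60


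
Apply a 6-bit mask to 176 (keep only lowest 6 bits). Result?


176 & 63 = 48

48


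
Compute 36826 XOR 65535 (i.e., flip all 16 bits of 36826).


36826 ^ 65535 = 28709

28709


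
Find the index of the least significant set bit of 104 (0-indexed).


0b1101000. Lowest set bit at position 3

3


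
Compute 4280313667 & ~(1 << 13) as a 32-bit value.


4280313667 & ~(1 << 13) = 4280305475

4280305475


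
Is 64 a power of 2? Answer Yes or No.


0b1000000. Only one bit set => Yes

Yes


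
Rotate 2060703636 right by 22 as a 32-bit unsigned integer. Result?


Rotate 0b1111010110100111101011110010100 right by 22 (32-bit) = 0b1001111010111100101000111101011 = 1331581419

1331581419


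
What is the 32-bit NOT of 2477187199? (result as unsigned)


~0b10010011101001101110000001111111 = 0b1101100010110010001111110000000 = 1817780096 (32-bit unsigned)

1817780096


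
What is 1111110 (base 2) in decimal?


1111110 in decimal = 126

126


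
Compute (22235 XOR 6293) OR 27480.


Step 1: 22235 ^ 6293 = 20046
Step 2: 20046 | 27480 = 28510

28510


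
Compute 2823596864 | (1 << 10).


2823596864 | (1 << 10) = 2823596864 | 1024 = 2823597888

2823597888


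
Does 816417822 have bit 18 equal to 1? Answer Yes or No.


0b110000101010011000110000011110, bit 18 = 0. No

No


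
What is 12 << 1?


0b1100 << 1 = 0b11000 = 24

24


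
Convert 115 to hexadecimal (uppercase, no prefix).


115 = 73 hex

73


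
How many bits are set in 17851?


0b100010110111011 has 9 set bits

9


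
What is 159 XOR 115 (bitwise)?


0b10011111 ^ 0b1110011 = 0b11101100 = 236

236


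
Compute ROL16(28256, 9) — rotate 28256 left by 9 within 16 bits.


Rotate 0b110111001100000 left by 9 (16-bit) = 0b1100000011011100 = 49372

49372


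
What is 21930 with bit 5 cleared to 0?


21930 & ~(1 << 5) = 21898

21898


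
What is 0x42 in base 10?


42 hex = 66 decimal

66


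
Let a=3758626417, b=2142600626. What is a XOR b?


3758626417 ^ 2142600626 = 2679991235

2679991235


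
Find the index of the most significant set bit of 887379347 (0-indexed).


0b110100111001000101010110010011. Highest set bit at position 29

29


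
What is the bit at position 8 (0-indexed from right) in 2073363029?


0b1111011100101010000001001010101, position 8 = 0

0


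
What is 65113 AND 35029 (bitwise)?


0b1111111001011001 & 0b1000100011010101 = 0b1000100001010001 = 34897

34897


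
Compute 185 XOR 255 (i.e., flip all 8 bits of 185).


185 ^ 255 = 70

70


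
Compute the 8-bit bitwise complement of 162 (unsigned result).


~0b10100010 = 0b1011101 = 93 (8-bit unsigned)

93


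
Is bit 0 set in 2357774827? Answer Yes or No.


0b10001100100010001100100111101011, bit 0 = 1. Yes

Yes


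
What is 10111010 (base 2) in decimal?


10111010 in decimal = 186

186


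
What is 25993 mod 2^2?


25993 & 3 = 1

1


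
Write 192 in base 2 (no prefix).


192 = 11000000 in binary

11000000


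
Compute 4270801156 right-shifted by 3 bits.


0b11111110100011110100000100000100 >> 3 = 0b11111110100011110100000100000 = 533850144

533850144


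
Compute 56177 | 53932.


0b1101101101110001 | 0b1101001010101100 = 0b1101101111111101 = 56317

56317


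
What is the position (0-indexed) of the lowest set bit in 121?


0b1111001. Lowest set bit at position 0

0


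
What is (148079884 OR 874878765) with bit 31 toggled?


Step 1: 148079884 | 874878765 = 1022859053
Step 2: 1022859053 ^ (1 << 31) = 1022859053 ^ 2147483648 = 3170342701

3170342701


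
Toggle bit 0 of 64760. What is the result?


64760 ^ (1 << 0) = 64760 ^ 1 = 64761

64761


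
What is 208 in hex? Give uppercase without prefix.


208 = D0 hex

D0


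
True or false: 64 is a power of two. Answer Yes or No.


0b1000000. Only one bit set => Yes

Yes


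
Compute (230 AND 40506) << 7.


Step 1: 230 & 40506 = 34
Step 2: 34 << 7 = 4352

4352


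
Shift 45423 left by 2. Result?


0b1011000101101111 << 2 = 0b101100010110111100 = 181692

181692


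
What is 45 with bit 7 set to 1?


45 | (1 << 7) = 45 | 128 = 173

173


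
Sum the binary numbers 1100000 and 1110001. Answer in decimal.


1100000 + 1110001 = 11010001 = 209

209


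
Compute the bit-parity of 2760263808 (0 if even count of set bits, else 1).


0b10100100100001100100100010000000 has 9 ones => parity 1

1


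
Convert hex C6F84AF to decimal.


C6F84AF hex = 208635055 decimal

208635055


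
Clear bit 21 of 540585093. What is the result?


540585093 & ~(1 << 21) = 538487941

538487941


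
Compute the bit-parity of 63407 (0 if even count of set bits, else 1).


0b1111011110101111 has 13 ones => parity 1

1


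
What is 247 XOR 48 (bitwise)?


0b11110111 ^ 0b110000 = 0b11000111 = 199

199


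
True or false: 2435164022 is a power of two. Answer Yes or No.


0b10010001001001011010011101110110. Multiple bits set => No

No


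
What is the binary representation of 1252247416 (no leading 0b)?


1252247416 = 1001010101000111100011101111000 in binary

1001010101000111100011101111000


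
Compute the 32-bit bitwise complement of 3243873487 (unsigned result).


~0b11000001010110011001010011001111 = 0b111110101001100110101100110000 = 1051093808 (32-bit unsigned)

1051093808


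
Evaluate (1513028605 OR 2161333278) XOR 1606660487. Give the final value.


Step 1: 1513028605 | 2161333278 = 3674210303
Step 2: 3674210303 ^ 1606660487 = 2235321976

2235321976


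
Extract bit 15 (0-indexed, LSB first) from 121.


0b1111001, position 15 = 0

0


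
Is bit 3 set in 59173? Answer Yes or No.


0b1110011100100101, bit 3 = 0. No

No


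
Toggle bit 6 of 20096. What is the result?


20096 ^ (1 << 6) = 20096 ^ 64 = 20160

20160


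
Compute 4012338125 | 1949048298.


0b11101111001001110110101111001101 | 0b1110100001011000001110111101010 = 0b11111111001011110111111111101111 = 4281303023

4281303023


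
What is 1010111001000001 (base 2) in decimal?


1010111001000001 in decimal = 44609

44609


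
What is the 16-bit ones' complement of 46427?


46427 ^ 65535 = 19108

19108


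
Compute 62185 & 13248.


0b1111001011101001 & 0b11001111000000 = 0b11001011000000 = 12992

12992


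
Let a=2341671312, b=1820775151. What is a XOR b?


2341671312 ^ 1820775151 = 3876963199

3876963199


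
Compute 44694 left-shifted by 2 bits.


0b1010111010010110 << 2 = 0b101011101001011000 = 178776

178776


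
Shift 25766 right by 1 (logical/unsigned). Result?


0b110010010100110 >> 1 = 0b11001001010011 = 12883

12883


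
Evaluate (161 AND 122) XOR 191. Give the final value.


Step 1: 161 & 122 = 32
Step 2: 32 ^ 191 = 159

159


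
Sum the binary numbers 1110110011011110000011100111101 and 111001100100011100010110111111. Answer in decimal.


1110110011011110000011100111101 + 111001100100011100010110111111 = 10110000000000001100110011111100 = 2952842492

2952842492


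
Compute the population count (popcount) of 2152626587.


0b10000000010011100111100110011011 has 15 set bits

15


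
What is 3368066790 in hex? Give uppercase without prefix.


3368066790 = C8C09EE6 hex

C8C09EE6


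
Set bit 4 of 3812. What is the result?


3812 | (1 << 4) = 3812 | 16 = 3828

3828


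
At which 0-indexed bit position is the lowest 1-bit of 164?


0b10100100. Lowest set bit at position 2

2


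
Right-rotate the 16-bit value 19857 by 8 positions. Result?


Rotate 0b100110110010001 right by 8 (16-bit) = 0b1001000101001101 = 37197

37197


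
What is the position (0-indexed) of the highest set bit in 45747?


0b1011001010110011. Highest set bit at position 15

15


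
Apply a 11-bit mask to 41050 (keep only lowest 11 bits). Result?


41050 & 2047 = 90

90


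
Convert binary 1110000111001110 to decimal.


1110000111001110 in decimal = 57806

57806


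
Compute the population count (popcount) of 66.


0b1000010 has 2 set bits

2


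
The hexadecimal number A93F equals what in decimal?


A93F hex = 43327 decimal

43327


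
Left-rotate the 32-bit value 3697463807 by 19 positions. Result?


Rotate 0b11011100011000101101000111111111 left by 19 (32-bit) = 0b10001111111111101110001100010110 = 2415846166

2415846166


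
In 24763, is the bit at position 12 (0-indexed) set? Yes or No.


0b110000010111011, bit 12 = 0. No

No


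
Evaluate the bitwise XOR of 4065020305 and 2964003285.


0b11110010010010110100100110010001 ^ 0b10110000101010110001100111010101 = 0b1000010111000000101000001000100 = 1121996868

1121996868


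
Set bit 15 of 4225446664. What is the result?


4225446664 | (1 << 15) = 4225446664 | 32768 = 4225479432

4225479432


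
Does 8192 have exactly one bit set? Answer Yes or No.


0b10000000000000. Only one bit set => Yes

Yes


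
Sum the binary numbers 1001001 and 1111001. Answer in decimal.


1001001 + 1111001 = 11000010 = 194

194


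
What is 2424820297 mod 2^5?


2424820297 & 31 = 9

9


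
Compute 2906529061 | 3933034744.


0b10101101001111100001110100100101 | 0b11101010011011010101100011111000 = 0b11101111011111110101110111111101 = 4018101757

4018101757


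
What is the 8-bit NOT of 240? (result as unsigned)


~0b11110000 = 0b1111 = 15 (8-bit unsigned)

15


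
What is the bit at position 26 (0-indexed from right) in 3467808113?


0b11001110101100101000110101110001, position 26 = 1

1


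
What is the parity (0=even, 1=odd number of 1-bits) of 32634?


0b111111101111010 has 12 ones => parity 0

0


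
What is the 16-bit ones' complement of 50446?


50446 ^ 65535 = 15089

15089


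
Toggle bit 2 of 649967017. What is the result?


649967017 ^ (1 << 2) = 649967017 ^ 4 = 649967021

649967021


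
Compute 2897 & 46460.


0b101101010001 & 0b1011010101111100 = 0b101010000 = 336

336


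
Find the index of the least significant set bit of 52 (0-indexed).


0b110100. Lowest set bit at position 2

2


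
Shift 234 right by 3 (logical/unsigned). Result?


0b11101010 >> 3 = 0b11101 = 29

29


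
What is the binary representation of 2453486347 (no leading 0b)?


2453486347 = 10010010001111010011101100001011 in binary

10010010001111010011101100001011


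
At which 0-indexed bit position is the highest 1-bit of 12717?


0b11000110101101. Highest set bit at position 13

13


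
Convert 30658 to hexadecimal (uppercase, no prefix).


30658 = 77C2 hex

77C2


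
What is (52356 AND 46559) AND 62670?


Step 1: 52356 & 46559 = 33924
Step 2: 33924 & 62670 = 33924

33924


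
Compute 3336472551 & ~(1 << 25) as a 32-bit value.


3336472551 & ~(1 << 25) = 3302918119

3302918119


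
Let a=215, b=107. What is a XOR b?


215 ^ 107 = 188

188


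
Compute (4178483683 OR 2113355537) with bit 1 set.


Step 1: 4178483683 | 2113355537 = 4261396467
Step 2: 4261396467 | (1 << 1) = 4261396467 | 2 = 4261396467

4261396467


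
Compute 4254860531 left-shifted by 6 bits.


0b11111101100111000000010011110011 << 6 = 0b11111101100111000000010011110011000000 = 272311073984

272311073984


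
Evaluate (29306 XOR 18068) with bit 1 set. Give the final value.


Step 1: 29306 ^ 18068 = 13550
Step 2: 13550 | (1 << 1) = 13550 | 2 = 13550

13550


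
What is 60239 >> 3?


0b1110101101001111 >> 3 = 0b1110101101001 = 7529

7529


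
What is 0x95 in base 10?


95 hex = 149 decimal

149


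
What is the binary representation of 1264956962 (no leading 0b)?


1264956962 = 1001011011001011011011000100010 in binary

1001011011001011011011000100010


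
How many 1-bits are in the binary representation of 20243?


0b100111100010011 has 8 set bits

8


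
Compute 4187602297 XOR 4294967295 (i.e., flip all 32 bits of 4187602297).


4187602297 ^ 4294967295 = 107364998

107364998


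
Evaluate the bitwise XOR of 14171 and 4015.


0b11011101011011 ^ 0b111110101111 = 0b11100011110100 = 14580

14580


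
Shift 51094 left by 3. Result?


0b1100011110010110 << 3 = 0b1100011110010110000 = 408752

408752


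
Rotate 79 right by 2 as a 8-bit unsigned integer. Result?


Rotate 0b1001111 right by 2 (8-bit) = 0b11010011 = 211

211


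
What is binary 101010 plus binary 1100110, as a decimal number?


101010 + 1100110 = 10010000 = 144

144


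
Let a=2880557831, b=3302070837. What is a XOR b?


2880557831 ^ 3302070837 = 1868581170

1868581170


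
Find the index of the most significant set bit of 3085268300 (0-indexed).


0b10110111111001010111010101001100. Highest set bit at position 31

31


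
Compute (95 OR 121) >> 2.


Step 1: 95 | 121 = 127
Step 2: 127 >> 2 = 31

31


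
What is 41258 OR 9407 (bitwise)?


0b1010000100101010 | 0b10010010111111 = 0b1010010110111111 = 42431

42431


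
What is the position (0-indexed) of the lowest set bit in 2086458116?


0b1111100010111001101001100000100. Lowest set bit at position 2

2


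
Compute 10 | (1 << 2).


10 | (1 << 2) = 10 | 4 = 14

14


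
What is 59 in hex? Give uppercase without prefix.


59 = 3B hex

3B


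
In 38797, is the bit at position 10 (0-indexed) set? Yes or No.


0b1001011110001101, bit 10 = 1. Yes

Yes


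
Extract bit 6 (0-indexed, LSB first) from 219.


0b11011011, position 6 = 1

1


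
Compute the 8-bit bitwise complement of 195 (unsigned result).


~0b11000011 = 0b111100 = 60 (8-bit unsigned)

60


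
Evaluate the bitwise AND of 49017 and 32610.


0b1011111101111001 & 0b111111101100010 = 0b11111101100000 = 16224

16224


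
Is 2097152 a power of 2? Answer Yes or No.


0b1000000000000000000000. Only one bit set => Yes

Yes


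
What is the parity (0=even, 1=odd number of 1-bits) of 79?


0b1001111 has 5 ones => parity 1

1


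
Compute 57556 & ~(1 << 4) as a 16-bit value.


57556 & ~(1 << 4) = 57540

57540


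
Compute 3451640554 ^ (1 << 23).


3451640554 ^ (1 << 23) = 3451640554 ^ 8388608 = 3443251946

3443251946


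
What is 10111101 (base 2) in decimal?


10111101 in decimal = 189

189


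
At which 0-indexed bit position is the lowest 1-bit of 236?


0b11101100. Lowest set bit at position 2

2


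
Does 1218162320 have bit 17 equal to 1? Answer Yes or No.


0b1001000100110111010111010010000, bit 17 = 1. Yes

Yes


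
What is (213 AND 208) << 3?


Step 1: 213 & 208 = 208
Step 2: 208 << 3 = 1664

1664


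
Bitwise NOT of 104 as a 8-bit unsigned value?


~0b1101000 = 0b10010111 = 151 (8-bit unsigned)

151


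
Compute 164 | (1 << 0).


164 | (1 << 0) = 164 | 1 = 165

165


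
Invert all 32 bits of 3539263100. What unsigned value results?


3539263100 ^ 4294967295 = 755704195

755704195


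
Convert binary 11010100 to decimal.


11010100 in decimal = 212

212


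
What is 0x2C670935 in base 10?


2C670935 hex = 744950069 decimal

744950069


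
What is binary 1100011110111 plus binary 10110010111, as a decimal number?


1100011110111 + 10110010111 = 1111010001110 = 7822

7822


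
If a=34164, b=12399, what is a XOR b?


34164 ^ 12399 = 46363

46363


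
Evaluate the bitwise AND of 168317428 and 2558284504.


0b1010000010000101000111110100 & 0b10011000011111000101001011011000 = 0b1000000010000101000011010000 = 134762704

134762704


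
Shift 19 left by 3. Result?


0b10011 << 3 = 0b10011000 = 152

152


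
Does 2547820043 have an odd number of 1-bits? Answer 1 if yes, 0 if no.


0b10010111110111001010011000001011 has 17 ones => parity 1

1


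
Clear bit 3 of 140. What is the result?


140 & ~(1 << 3) = 132

132


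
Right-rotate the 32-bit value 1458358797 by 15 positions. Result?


Rotate 0b1010110111011001100101000001101 right by 15 (32-bit) = 0b10010100000110101010110111011001 = 2484776409

2484776409


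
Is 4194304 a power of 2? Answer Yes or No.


0b10000000000000000000000. Only one bit set => Yes

Yes


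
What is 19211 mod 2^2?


19211 & 3 = 3

3


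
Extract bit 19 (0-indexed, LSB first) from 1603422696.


0b1011111100100100100100111101000, position 19 = 0

0


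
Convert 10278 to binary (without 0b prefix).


10278 = 10100000100110 in binary

10100000100110


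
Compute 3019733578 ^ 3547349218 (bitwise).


0b10110011111111010111101001001010 ^ 0b11010011011100000100000011100010 = 0b1100000100011010011101010101000 = 1619868328

1619868328


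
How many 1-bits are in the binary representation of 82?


0b1010010 has 3 set bits

3


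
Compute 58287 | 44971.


0b1110001110101111 | 0b1010111110101011 = 0b1110111110101111 = 61359

61359


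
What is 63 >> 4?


0b111111 >> 4 = 0b11 = 3

3


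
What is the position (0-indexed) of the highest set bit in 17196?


0b100001100101100. Highest set bit at position 14

14


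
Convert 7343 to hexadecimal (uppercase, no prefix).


7343 = 1CAF hex

1CAF


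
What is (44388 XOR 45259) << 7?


Step 1: 44388 ^ 45259 = 7599
Step 2: 7599 << 7 = 972672

972672


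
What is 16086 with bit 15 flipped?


16086 ^ (1 << 15) = 16086 ^ 32768 = 48854

48854


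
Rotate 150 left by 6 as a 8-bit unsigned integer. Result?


Rotate 0b10010110 left by 6 (8-bit) = 0b10100101 = 165

165


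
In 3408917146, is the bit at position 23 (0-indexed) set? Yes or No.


0b11001011001011111111001010011010, bit 23 = 0. No

No


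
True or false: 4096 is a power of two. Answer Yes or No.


0b1000000000000. Only one bit set => Yes

Yes


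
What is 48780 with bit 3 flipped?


48780 ^ (1 << 3) = 48780 ^ 8 = 48772

48772


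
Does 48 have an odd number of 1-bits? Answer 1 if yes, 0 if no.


0b110000 has 2 ones => parity 0

0


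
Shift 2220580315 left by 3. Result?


0b10000100010110110101110111011011 << 3 = 0b10000100010110110101110111011011000 = 17764642520

17764642520


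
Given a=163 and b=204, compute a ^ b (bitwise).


163 ^ 204 = 111

111


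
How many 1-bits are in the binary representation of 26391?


0b110011100010111 has 9 set bits

9


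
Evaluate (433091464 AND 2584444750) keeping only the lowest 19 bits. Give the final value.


Step 1: 433091464 & 2584444750 = 402682632
Step 2: 402682632 & 524287 = 29448

29448


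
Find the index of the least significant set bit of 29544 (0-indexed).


0b111001101101000. Lowest set bit at position 3

3


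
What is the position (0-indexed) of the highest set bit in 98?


0b1100010. Highest set bit at position 6

6


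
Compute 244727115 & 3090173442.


0b1110100101100011110101001011 & 0b10111000001100000100111000000010 = 0b1000000100000000110000000010 = 135269378

135269378


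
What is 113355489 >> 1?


0b110110000011010101011100001 >> 1 = 0b11011000001101010101110000 = 56677744

56677744


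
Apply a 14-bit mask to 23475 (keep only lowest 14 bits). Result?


23475 & 16383 = 7091

7091


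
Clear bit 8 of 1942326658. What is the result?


1942326658 & ~(1 << 8) = 1942326402

1942326402


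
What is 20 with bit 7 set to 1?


20 | (1 << 7) = 20 | 128 = 148

148


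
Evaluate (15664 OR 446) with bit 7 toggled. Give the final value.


Step 1: 15664 | 446 = 15806
Step 2: 15806 ^ (1 << 7) = 15806 ^ 128 = 15678

15678


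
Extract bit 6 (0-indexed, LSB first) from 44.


0b101100, position 6 = 0

0


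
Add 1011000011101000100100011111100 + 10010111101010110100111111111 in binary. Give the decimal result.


1011000011101000100100011111100 + 10010111101010110100111111111 = 1101011011010011011001011111011 = 1802089211

1802089211


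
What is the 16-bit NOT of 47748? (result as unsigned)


~0b1011101010000100 = 0b100010101111011 = 17787 (16-bit unsigned)

17787


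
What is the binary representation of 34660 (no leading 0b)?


34660 = 1000011101100100 in binary

1000011101100100


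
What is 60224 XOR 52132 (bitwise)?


0b1110101101000000 ^ 0b1100101110100100 = 0b10000011100100 = 8420

8420


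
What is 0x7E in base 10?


7E hex = 126 decimal

126


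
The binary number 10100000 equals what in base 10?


10100000 in decimal = 160

160


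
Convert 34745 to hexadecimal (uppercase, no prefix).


34745 = 87B9 hex

87B9


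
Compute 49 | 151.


0b110001 | 0b10010111 = 0b10110111 = 183

183


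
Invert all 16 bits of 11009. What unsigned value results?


11009 ^ 65535 = 54526

54526


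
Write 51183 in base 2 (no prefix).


51183 = 1100011111101111 in binary

1100011111101111


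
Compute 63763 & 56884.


0b1111100100010011 & 0b1101111000110100 = 0b1101100000010000 = 55312

55312


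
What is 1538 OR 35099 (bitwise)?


0b11000000010 | 0b1000100100011011 = 0b1000111100011011 = 36635

36635


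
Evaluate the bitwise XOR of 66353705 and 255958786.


0b11111101000111101000101001 ^ 0b1111010000011001111100000010 = 0b1100101101011110010100101011 = 213247275

213247275


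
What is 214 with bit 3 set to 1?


214 | (1 << 3) = 214 | 8 = 222

222


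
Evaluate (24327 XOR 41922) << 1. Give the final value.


Step 1: 24327 ^ 41922 = 64709
Step 2: 64709 << 1 = 129418

129418


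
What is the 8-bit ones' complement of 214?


214 ^ 255 = 41

41


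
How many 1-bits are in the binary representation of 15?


0b1111 has 4 set bits

4


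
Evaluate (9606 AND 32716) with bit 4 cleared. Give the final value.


Step 1: 9606 & 32716 = 9604
Step 2: 9604 & ~(1 << 4) = 9604

9604


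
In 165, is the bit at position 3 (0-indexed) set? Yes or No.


0b10100101, bit 3 = 0. No

No
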